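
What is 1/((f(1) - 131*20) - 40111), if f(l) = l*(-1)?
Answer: -1/42732 ≈ -2.3402e-5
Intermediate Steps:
f(l) = -l
1/((f(1) - 131*20) - 40111) = 1/((-1*1 - 131*20) - 40111) = 1/((-1 - 2620) - 40111) = 1/(-2621 - 40111) = 1/(-42732) = -1/42732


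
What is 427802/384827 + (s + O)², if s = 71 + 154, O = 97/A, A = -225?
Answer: 982515306686618/19481866875 ≈ 50432.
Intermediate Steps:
O = -97/225 (O = 97/(-225) = 97*(-1/225) = -97/225 ≈ -0.43111)
s = 225
427802/384827 + (s + O)² = 427802/384827 + (225 - 97/225)² = 427802*(1/384827) + (50528/225)² = 427802/384827 + 2553078784/50625 = 982515306686618/19481866875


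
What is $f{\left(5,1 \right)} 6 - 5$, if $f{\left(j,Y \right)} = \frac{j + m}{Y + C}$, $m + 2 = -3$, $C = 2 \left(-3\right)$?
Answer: $-5$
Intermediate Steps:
$C = -6$
$m = -5$ ($m = -2 - 3 = -5$)
$f{\left(j,Y \right)} = \frac{-5 + j}{-6 + Y}$ ($f{\left(j,Y \right)} = \frac{j - 5}{Y - 6} = \frac{-5 + j}{-6 + Y}$)
$f{\left(5,1 \right)} 6 - 5 = \frac{-5 + 5}{-6 + 1} \cdot 6 - 5 = \frac{1}{-5} \cdot 0 \cdot 6 - 5 = \left(- \frac{1}{5}\right) 0 \cdot 6 - 5 = 0 \cdot 6 - 5 = 0 - 5 = -5$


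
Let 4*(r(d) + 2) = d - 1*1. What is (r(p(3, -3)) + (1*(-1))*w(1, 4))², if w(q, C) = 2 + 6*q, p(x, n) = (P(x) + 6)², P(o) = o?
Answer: 100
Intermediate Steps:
p(x, n) = (6 + x)² (p(x, n) = (x + 6)² = (6 + x)²)
r(d) = -9/4 + d/4 (r(d) = -2 + (d - 1*1)/4 = -2 + (d - 1)/4 = -2 + (-1 + d)/4 = -2 + (-¼ + d/4) = -9/4 + d/4)
(r(p(3, -3)) + (1*(-1))*w(1, 4))² = ((-9/4 + (6 + 3)²/4) + (1*(-1))*(2 + 6*1))² = ((-9/4 + (¼)*9²) - (2 + 6))² = ((-9/4 + (¼)*81) - 1*8)² = ((-9/4 + 81/4) - 8)² = (18 - 8)² = 10² = 100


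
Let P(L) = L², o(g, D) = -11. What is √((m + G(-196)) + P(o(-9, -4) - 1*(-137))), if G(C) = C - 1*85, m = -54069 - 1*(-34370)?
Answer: 6*I*√114 ≈ 64.063*I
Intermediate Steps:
m = -19699 (m = -54069 + 34370 = -19699)
G(C) = -85 + C (G(C) = C - 85 = -85 + C)
√((m + G(-196)) + P(o(-9, -4) - 1*(-137))) = √((-19699 + (-85 - 196)) + (-11 - 1*(-137))²) = √((-19699 - 281) + (-11 + 137)²) = √(-19980 + 126²) = √(-19980 + 15876) = √(-4104) = 6*I*√114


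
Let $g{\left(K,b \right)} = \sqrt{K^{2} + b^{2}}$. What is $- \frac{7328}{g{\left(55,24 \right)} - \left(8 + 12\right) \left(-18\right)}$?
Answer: $- \frac{2638080}{125999} + \frac{7328 \sqrt{3601}}{125999} \approx -17.447$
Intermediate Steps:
$- \frac{7328}{g{\left(55,24 \right)} - \left(8 + 12\right) \left(-18\right)} = - \frac{7328}{\sqrt{55^{2} + 24^{2}} - \left(8 + 12\right) \left(-18\right)} = - \frac{7328}{\sqrt{3025 + 576} - 20 \left(-18\right)} = - \frac{7328}{\sqrt{3601} - -360} = - \frac{7328}{\sqrt{3601} + 360} = - \frac{7328}{360 + \sqrt{3601}}$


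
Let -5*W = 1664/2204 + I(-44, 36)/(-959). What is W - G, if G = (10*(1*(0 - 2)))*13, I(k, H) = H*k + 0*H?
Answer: 685659972/2642045 ≈ 259.52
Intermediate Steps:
I(k, H) = H*k (I(k, H) = H*k + 0 = H*k)
W = -1271728/2642045 (W = -(1664/2204 + (36*(-44))/(-959))/5 = -(1664*(1/2204) - 1584*(-1/959))/5 = -(416/551 + 1584/959)/5 = -⅕*1271728/528409 = -1271728/2642045 ≈ -0.48134)
G = -260 (G = (10*(1*(-2)))*13 = (10*(-2))*13 = -20*13 = -260)
W - G = -1271728/2642045 - 1*(-260) = -1271728/2642045 + 260 = 685659972/2642045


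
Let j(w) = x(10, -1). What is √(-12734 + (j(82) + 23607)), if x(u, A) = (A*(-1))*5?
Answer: 7*√222 ≈ 104.30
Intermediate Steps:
x(u, A) = -5*A (x(u, A) = -A*5 = -5*A)
j(w) = 5 (j(w) = -5*(-1) = 5)
√(-12734 + (j(82) + 23607)) = √(-12734 + (5 + 23607)) = √(-12734 + 23612) = √10878 = 7*√222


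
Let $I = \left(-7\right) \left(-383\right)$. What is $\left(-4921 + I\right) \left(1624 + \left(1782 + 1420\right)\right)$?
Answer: $-10810240$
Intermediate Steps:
$I = 2681$
$\left(-4921 + I\right) \left(1624 + \left(1782 + 1420\right)\right) = \left(-4921 + 2681\right) \left(1624 + \left(1782 + 1420\right)\right) = - 2240 \left(1624 + 3202\right) = \left(-2240\right) 4826 = -10810240$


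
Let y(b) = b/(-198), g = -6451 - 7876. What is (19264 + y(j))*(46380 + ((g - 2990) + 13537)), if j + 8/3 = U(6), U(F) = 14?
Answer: 81243752200/99 ≈ 8.2064e+8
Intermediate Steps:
g = -14327
j = 34/3 (j = -8/3 + 14 = 34/3 ≈ 11.333)
y(b) = -b/198 (y(b) = b*(-1/198) = -b/198)
(19264 + y(j))*(46380 + ((g - 2990) + 13537)) = (19264 - 1/198*34/3)*(46380 + ((-14327 - 2990) + 13537)) = (19264 - 17/297)*(46380 + (-17317 + 13537)) = 5721391*(46380 - 3780)/297 = (5721391/297)*42600 = 81243752200/99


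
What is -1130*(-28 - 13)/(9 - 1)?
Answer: 23165/4 ≈ 5791.3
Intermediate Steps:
-1130*(-28 - 13)/(9 - 1) = -(-46330)/8 = -1130*(-41/8) = 23165/4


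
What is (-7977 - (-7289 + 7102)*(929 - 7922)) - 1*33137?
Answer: -1348805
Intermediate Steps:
(-7977 - (-7289 + 7102)*(929 - 7922)) - 1*33137 = (-7977 - (-187)*(-6993)) - 33137 = (-7977 - 1*1307691) - 33137 = (-7977 - 1307691) - 33137 = -1315668 - 33137 = -1348805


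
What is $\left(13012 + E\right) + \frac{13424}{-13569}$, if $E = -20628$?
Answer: $- \frac{103354928}{13569} \approx -7617.0$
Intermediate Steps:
$\left(13012 + E\right) + \frac{13424}{-13569} = \left(13012 - 20628\right) + \frac{13424}{-13569} = -7616 + 13424 \left(- \frac{1}{13569}\right) = -7616 - \frac{13424}{13569} = - \frac{103354928}{13569}$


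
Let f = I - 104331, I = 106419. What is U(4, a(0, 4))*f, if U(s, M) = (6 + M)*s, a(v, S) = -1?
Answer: 41760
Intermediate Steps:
U(s, M) = s*(6 + M)
f = 2088 (f = 106419 - 104331 = 2088)
U(4, a(0, 4))*f = (4*(6 - 1))*2088 = (4*5)*2088 = 20*2088 = 41760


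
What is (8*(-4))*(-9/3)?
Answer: 96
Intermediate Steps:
(8*(-4))*(-9/3) = -(-288)/3 = -32*(-3) = 96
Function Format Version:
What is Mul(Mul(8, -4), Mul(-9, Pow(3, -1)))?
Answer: 96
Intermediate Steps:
Mul(Mul(8, -4), Mul(-9, Pow(3, -1))) = Mul(-32, Mul(-9, Rational(1, 3))) = Mul(-32, -3) = 96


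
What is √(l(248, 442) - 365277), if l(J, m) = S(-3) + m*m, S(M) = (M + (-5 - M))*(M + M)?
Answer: 7*I*√3467 ≈ 412.17*I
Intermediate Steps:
S(M) = -10*M
l(J, m) = 30 + m² (l(J, m) = -10*(-3) + m*m = 30 + m²)
√(l(248, 442) - 365277) = √((30 + 442²) - 365277) = √((30 + 195364) - 365277) = √(195394 - 365277) = √(-169883) = 7*I*√3467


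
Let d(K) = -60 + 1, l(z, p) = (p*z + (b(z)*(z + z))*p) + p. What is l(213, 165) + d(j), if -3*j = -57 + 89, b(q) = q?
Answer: 15007021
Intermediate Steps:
l(z, p) = p + p*z + 2*p*z**2 (l(z, p) = (p*z + (z*(z + z))*p) + p = (p*z + (z*(2*z))*p) + p = (p*z + (2*z**2)*p) + p = (p*z + 2*p*z**2) + p = p + p*z + 2*p*z**2)
j = -32/3 (j = -(-57 + 89)/3 = -1/3*32 = -32/3 ≈ -10.667)
d(K) = -59
l(213, 165) + d(j) = 165*(1 + 213 + 2*213**2) - 59 = 165*(1 + 213 + 2*45369) - 59 = 165*(1 + 213 + 90738) - 59 = 165*90952 - 59 = 15007080 - 59 = 15007021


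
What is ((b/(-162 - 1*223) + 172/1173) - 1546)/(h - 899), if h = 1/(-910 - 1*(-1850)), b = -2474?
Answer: 130700064304/76326573939 ≈ 1.7124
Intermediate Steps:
h = 1/940 (h = 1/(-910 + 1850) = 1/940 ≈ 0.0010638)
((b/(-162 - 1*223) + 172/1173) - 1546)/(h - 899) = ((-2474/(-162 - 1*223) + 172/1173) - 1546)/(1/940 - 899) = ((-2474/(-162 - 223) + 172*(1/1173)) - 1546)/(-845059/940) = ((-2474/(-385) + 172/1173) - 1546)*(-940/845059) = ((-2474*(-1/385) + 172/1173) - 1546)*(-940/845059) = ((2474/385 + 172/1173) - 1546)*(-940/845059) = (2968222/451605 - 1546)*(-940/845059) = -695213108/451605*(-940/845059) = 130700064304/76326573939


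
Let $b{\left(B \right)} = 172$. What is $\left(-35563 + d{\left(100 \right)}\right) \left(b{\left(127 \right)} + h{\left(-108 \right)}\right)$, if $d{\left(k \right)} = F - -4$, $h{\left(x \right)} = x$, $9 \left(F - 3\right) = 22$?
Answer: $- \frac{20478848}{9} \approx -2.2754 \cdot 10^{6}$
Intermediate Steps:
$F = \frac{49}{9}$ ($F = 3 + \frac{1}{9} \cdot 22 = 3 + \frac{22}{9} = \frac{49}{9} \approx 5.4444$)
$d{\left(k \right)} = \frac{85}{9}$ ($d{\left(k \right)} = \frac{49}{9} - -4 = \frac{49}{9} + 4 = \frac{85}{9}$)
$\left(-35563 + d{\left(100 \right)}\right) \left(b{\left(127 \right)} + h{\left(-108 \right)}\right) = \left(-35563 + \frac{85}{9}\right) \left(172 - 108\right) = \left(- \frac{319982}{9}\right) 64 = - \frac{20478848}{9}$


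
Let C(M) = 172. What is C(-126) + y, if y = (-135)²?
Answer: 18397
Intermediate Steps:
y = 18225
C(-126) + y = 172 + 18225 = 18397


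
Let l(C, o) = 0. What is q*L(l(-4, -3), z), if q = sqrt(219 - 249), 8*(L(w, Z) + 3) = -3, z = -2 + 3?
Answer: -27*I*sqrt(30)/8 ≈ -18.486*I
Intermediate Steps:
z = 1
L(w, Z) = -27/8 (L(w, Z) = -3 + (1/8)*(-3) = -3 - 3/8 = -27/8)
q = I*sqrt(30) (q = sqrt(-30) = I*sqrt(30) ≈ 5.4772*I)
q*L(l(-4, -3), z) = (I*sqrt(30))*(-27/8) = -27*I*sqrt(30)/8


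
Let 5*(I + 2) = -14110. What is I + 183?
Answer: -2641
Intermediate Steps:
I = -2824 (I = -2 + (⅕)*(-14110) = -2 - 2822 = -2824)
I + 183 = -2824 + 183 = -2641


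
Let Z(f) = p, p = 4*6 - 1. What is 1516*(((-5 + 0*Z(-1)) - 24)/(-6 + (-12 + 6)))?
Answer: 10991/3 ≈ 3663.7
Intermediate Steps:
p = 23 (p = 24 - 1 = 23)
Z(f) = 23
1516*(((-5 + 0*Z(-1)) - 24)/(-6 + (-12 + 6))) = 1516*(((-5 + 0*23) - 24)/(-6 + (-12 + 6))) = 1516*(((-5 + 0) - 24)/(-6 - 6)) = 1516*((-5 - 24)/(-12)) = 1516*(-29*(-1/12)) = 1516*(29/12) = 10991/3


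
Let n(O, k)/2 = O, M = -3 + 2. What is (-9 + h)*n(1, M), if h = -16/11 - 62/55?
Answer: -1274/55 ≈ -23.164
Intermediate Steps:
M = -1
n(O, k) = 2*O
h = -142/55 (h = -16*1/11 - 62*1/55 = -16/11 - 62/55 = -142/55 ≈ -2.5818)
(-9 + h)*n(1, M) = (-9 - 142/55)*(2*1) = -637/55*2 = -1274/55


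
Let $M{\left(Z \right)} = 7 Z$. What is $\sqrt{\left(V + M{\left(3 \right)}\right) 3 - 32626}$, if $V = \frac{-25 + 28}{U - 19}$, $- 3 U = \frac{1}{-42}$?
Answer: $\frac{i \sqrt{186473072449}}{2393} \approx 180.45 i$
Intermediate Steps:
$U = \frac{1}{126}$ ($U = - \frac{1}{3 \left(-42\right)} = \left(- \frac{1}{3}\right) \left(- \frac{1}{42}\right) = \frac{1}{126} \approx 0.0079365$)
$V = - \frac{378}{2393}$ ($V = \frac{-25 + 28}{\frac{1}{126} - 19} = \frac{3}{- \frac{2393}{126}} = 3 \left(- \frac{126}{2393}\right) = - \frac{378}{2393} \approx -0.15796$)
$\sqrt{\left(V + M{\left(3 \right)}\right) 3 - 32626} = \sqrt{\left(- \frac{378}{2393} + 7 \cdot 3\right) 3 - 32626} = \sqrt{\left(- \frac{378}{2393} + 21\right) 3 - 32626} = \sqrt{\frac{49875}{2393} \cdot 3 - 32626} = \sqrt{\frac{149625}{2393} - 32626} = \sqrt{- \frac{77924393}{2393}} = \frac{i \sqrt{186473072449}}{2393}$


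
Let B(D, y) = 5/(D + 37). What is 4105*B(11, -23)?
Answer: 20525/48 ≈ 427.60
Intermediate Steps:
B(D, y) = 5/(37 + D)
4105*B(11, -23) = 4105*(5/(37 + 11)) = 4105*(5/48) = 20525/48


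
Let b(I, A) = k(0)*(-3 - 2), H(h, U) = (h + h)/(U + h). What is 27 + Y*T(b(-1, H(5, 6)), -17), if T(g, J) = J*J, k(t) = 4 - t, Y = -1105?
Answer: -319318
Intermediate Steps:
H(h, U) = 2*h/(U + h) (H(h, U) = (2*h)/(U + h) = 2*h/(U + h))
b(I, A) = -20 (b(I, A) = (4 - 1*0)*(-3 - 2) = (4 + 0)*(-5) = 4*(-5) = -20)
T(g, J) = J**2
27 + Y*T(b(-1, H(5, 6)), -17) = 27 - 1105*(-17)**2 = 27 - 1105*289 = 27 - 319345 = -319318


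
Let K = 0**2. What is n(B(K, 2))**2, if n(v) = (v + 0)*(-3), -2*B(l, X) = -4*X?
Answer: 144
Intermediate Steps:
K = 0
B(l, X) = 2*X (B(l, X) = -(-2)*X = 2*X)
n(v) = -3*v (n(v) = v*(-3) = -3*v)
n(B(K, 2))**2 = (-6*2)**2 = (-3*4)**2 = (-12)**2 = 144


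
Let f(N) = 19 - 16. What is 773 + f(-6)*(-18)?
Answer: 719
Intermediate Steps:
f(N) = 3
773 + f(-6)*(-18) = 773 + 3*(-18) = 773 - 54 = 719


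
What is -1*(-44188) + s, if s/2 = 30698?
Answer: 105584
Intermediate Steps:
s = 61396 (s = 2*30698 = 61396)
-1*(-44188) + s = -1*(-44188) + 61396 = 44188 + 61396 = 105584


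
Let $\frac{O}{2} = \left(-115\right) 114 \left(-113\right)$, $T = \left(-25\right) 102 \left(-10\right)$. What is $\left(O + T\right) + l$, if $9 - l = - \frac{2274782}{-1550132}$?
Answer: $\frac{2316182069963}{775066} \approx 2.9884 \cdot 10^{6}$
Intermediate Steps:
$l = \frac{5838203}{775066}$ ($l = 9 - - \frac{2274782}{-1550132} = 9 - \left(-2274782\right) \left(- \frac{1}{1550132}\right) = 9 - \frac{1137391}{775066} = \frac{5838203}{775066} \approx 7.5325$)
$T = 25500$ ($T = \left(-2550\right) \left(-10\right) = 25500$)
$O = 2962860$ ($O = 2 \left(-115\right) 114 \left(-113\right) = 2 \left(\left(-13110\right) \left(-113\right)\right) = 2 \cdot 1481430 = 2962860$)
$\left(O + T\right) + l = \left(2962860 + 25500\right) + \frac{5838203}{775066} = 2988360 + \frac{5838203}{775066} = \frac{2316182069963}{775066}$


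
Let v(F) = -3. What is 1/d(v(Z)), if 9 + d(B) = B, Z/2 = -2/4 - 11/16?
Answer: -1/12 ≈ -0.083333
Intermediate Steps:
Z = -19/8 (Z = 2*(-2/4 - 11/16) = 2*(-2*¼ - 11*1/16) = 2*(-½ - 11/16) = 2*(-19/16) = -19/8 ≈ -2.3750)
d(B) = -9 + B
1/d(v(Z)) = 1/(-9 - 3) = 1/(-12) = -1/12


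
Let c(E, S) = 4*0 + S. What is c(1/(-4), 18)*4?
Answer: 72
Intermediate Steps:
c(E, S) = S (c(E, S) = 0 + S = S)
c(1/(-4), 18)*4 = 18*4 = 72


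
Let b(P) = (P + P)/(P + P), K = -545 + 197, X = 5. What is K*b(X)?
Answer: -348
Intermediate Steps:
K = -348
b(P) = 1 (b(P) = (2*P)/((2*P)) = (2*P)*(1/(2*P)) = 1)
K*b(X) = -348*1 = -348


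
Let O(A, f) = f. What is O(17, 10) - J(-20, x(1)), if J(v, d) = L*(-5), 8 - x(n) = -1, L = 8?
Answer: 50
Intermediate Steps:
x(n) = 9 (x(n) = 8 - 1*(-1) = 8 + 1 = 9)
J(v, d) = -40 (J(v, d) = 8*(-5) = -40)
O(17, 10) - J(-20, x(1)) = 10 - 1*(-40) = 10 + 40 = 50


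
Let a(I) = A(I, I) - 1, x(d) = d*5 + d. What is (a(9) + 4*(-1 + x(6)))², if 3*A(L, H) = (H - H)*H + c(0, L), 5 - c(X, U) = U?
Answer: 170569/9 ≈ 18952.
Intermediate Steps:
c(X, U) = 5 - U
A(L, H) = 5/3 - L/3 (A(L, H) = ((H - H)*H + (5 - L))/3 = (0*H + (5 - L))/3 = (0 + (5 - L))/3 = (5 - L)/3 = 5/3 - L/3)
x(d) = 6*d (x(d) = 5*d + d = 6*d)
a(I) = ⅔ - I/3 (a(I) = (5/3 - I/3) - 1 = ⅔ - I/3)
(a(9) + 4*(-1 + x(6)))² = ((⅔ - ⅓*9) + 4*(-1 + 6*6))² = ((⅔ - 3) + 4*(-1 + 36))² = (-7/3 + 4*35)² = (-7/3 + 140)² = (413/3)² = 170569/9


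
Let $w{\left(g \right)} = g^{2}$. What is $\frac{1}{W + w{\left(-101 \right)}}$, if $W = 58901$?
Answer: $\frac{1}{69102} \approx 1.4471 \cdot 10^{-5}$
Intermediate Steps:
$\frac{1}{W + w{\left(-101 \right)}} = \frac{1}{58901 + \left(-101\right)^{2}} = \frac{1}{58901 + 10201} = \frac{1}{69102}$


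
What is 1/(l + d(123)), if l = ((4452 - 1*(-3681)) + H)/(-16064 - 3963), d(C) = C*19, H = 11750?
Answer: 20027/46783216 ≈ 0.00042808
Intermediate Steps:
d(C) = 19*C
l = -19883/20027 (l = ((4452 - 1*(-3681)) + 11750)/(-16064 - 3963) = ((4452 + 3681) + 11750)/(-20027) = (8133 + 11750)*(-1/20027) = 19883*(-1/20027) = -19883/20027 ≈ -0.99281)
1/(l + d(123)) = 1/(-19883/20027 + 19*123) = 1/(-19883/20027 + 2337) = 1/(46783216/20027) = 20027/46783216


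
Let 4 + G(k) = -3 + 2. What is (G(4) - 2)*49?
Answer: -343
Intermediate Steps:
G(k) = -5 (G(k) = -4 + (-3 + 2) = -4 - 1 = -5)
(G(4) - 2)*49 = (-5 - 2)*49 = -7*49 = -343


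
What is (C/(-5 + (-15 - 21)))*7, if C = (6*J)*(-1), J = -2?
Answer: -84/41 ≈ -2.0488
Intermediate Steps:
C = 12 (C = (6*(-2))*(-1) = -12*(-1) = 12)
(C/(-5 + (-15 - 21)))*7 = (12/(-5 + (-15 - 21)))*7 = (12/(-5 - 36))*7 = (12/(-41))*7 = -1/41*12*7 = -12/41*7 = -84/41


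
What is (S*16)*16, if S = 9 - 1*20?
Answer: -2816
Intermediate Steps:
S = -11 (S = 9 - 20 = -11)
(S*16)*16 = -11*16*16 = -176*16 = -2816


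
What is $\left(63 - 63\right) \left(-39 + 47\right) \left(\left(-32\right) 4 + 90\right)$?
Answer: $0$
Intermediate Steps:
$\left(63 - 63\right) \left(-39 + 47\right) \left(\left(-32\right) 4 + 90\right) = 0 \cdot 8 \left(-128 + 90\right) = 0 \left(-38\right) = 0$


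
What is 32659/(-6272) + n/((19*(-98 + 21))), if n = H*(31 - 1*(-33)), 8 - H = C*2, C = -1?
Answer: -7399171/1310848 ≈ -5.6446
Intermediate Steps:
H = 10 (H = 8 - (-1)*2 = 8 - 1*(-2) = 8 + 2 = 10)
n = 640 (n = 10*(31 - 1*(-33)) = 10*(31 + 33) = 10*64 = 640)
32659/(-6272) + n/((19*(-98 + 21))) = 32659/(-6272) + 640/((19*(-98 + 21))) = 32659*(-1/6272) + 640/((19*(-77))) = -32659/6272 + 640/(-1463) = -32659/6272 + 640*(-1/1463) = -32659/6272 - 640/1463 = -7399171/1310848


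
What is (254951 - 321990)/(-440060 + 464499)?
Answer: -67039/24439 ≈ -2.7431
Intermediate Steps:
(254951 - 321990)/(-440060 + 464499) = -67039/24439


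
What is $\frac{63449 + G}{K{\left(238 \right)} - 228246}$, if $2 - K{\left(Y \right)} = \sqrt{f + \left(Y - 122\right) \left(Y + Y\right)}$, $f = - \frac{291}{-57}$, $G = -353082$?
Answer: $\frac{1256032894588}{989810097983} - \frac{289633 \sqrt{19934819}}{989810097983} \approx 1.2677$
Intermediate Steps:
$f = \frac{97}{19}$ ($f = \left(-291\right) \left(- \frac{1}{57}\right) = \frac{97}{19} \approx 5.1053$)
$K{\left(Y \right)} = 2 - \sqrt{\frac{97}{19} + 2 Y \left(-122 + Y\right)}$ ($K{\left(Y \right)} = 2 - \sqrt{\frac{97}{19} + \left(Y - 122\right) \left(Y + Y\right)} = 2 - \sqrt{\frac{97}{19} + \left(Y - 122\right) 2 Y} = 2 - \sqrt{\frac{97}{19} + \left(-122 + Y\right) 2 Y} = 2 - \sqrt{\frac{97}{19} + 2 Y \left(-122 + Y\right)}$)
$\frac{63449 + G}{K{\left(238 \right)} - 228246} = \frac{63449 - 353082}{\left(2 - \frac{\sqrt{1843 - 20963992 + 722 \cdot 238^{2}}}{19}\right) - 228246} = - \frac{289633}{\left(2 - \frac{\sqrt{1843 - 20963992 + 722 \cdot 56644}}{19}\right) - 228246} = - \frac{289633}{\left(2 - \frac{\sqrt{1843 - 20963992 + 40896968}}{19}\right) - 228246} = - \frac{289633}{\left(2 - \frac{\sqrt{19934819}}{19}\right) - 228246} = - \frac{289633}{-228244 - \frac{\sqrt{19934819}}{19}}$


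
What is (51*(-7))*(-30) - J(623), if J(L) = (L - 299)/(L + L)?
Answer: 6672168/623 ≈ 10710.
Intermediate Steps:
J(L) = (-299 + L)/(2*L) (J(L) = (-299 + L)/((2*L)) = (-299 + L)*(1/(2*L)) = (-299 + L)/(2*L))
(51*(-7))*(-30) - J(623) = (51*(-7))*(-30) - (-299 + 623)/(2*623) = -357*(-30) - 324/(2*623) = 10710 - 1*162/623 = 10710 - 162/623 = 6672168/623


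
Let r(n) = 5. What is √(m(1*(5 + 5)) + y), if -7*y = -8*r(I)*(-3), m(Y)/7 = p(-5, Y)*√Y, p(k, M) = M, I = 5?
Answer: √(-840 + 3430*√10)/7 ≈ 14.290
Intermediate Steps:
m(Y) = 7*Y^(3/2) (m(Y) = 7*(Y*√Y) = 7*Y^(3/2))
y = -120/7 (y = -(-8*5)*(-3)/7 = -(-40)*(-3)/7 = -⅐*120 = -120/7 ≈ -17.143)
√(m(1*(5 + 5)) + y) = √(7*(1*(5 + 5))^(3/2) - 120/7) = √(7*(1*10)^(3/2) - 120/7) = √(7*10^(3/2) - 120/7) = √(7*(10*√10) - 120/7) = √(70*√10 - 120/7) = √(-120/7 + 70*√10)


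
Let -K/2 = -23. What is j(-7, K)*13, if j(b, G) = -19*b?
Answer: 1729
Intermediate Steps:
K = 46 (K = -2*(-23) = 46)
j(-7, K)*13 = -19*(-7)*13 = 133*13 = 1729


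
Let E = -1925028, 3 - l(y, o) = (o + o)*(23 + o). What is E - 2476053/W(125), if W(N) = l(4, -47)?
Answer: -1444870677/751 ≈ -1.9239e+6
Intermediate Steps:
l(y, o) = 3 - 2*o*(23 + o) (l(y, o) = 3 - (o + o)*(23 + o) = 3 - 2*o*(23 + o))
W(N) = -2253 (W(N) = 3 - 46*(-47) - 2*(-47)² = 3 + 2162 - 2*2209 = 3 + 2162 - 4418 = -2253)
E - 2476053/W(125) = -1925028 - 2476053/(-2253) = -1925028 - 2476053*(-1/2253) = -1925028 + 825351/751 = -1444870677/751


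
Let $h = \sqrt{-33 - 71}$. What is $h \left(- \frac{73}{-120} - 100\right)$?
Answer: $- \frac{11927 i \sqrt{26}}{60} \approx - 1013.6 i$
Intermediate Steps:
$h = 2 i \sqrt{26}$ ($h = \sqrt{-104} = 2 i \sqrt{26} \approx 10.198 i$)
$h \left(- \frac{73}{-120} - 100\right) = 2 i \sqrt{26} \left(- \frac{73}{-120} - 100\right) = 2 i \sqrt{26} \left(\left(-73\right) \left(- \frac{1}{120}\right) - 100\right) = 2 i \sqrt{26} \left(\frac{73}{120} - 100\right) = 2 i \sqrt{26} \left(- \frac{11927}{120}\right) = - \frac{11927 i \sqrt{26}}{60}$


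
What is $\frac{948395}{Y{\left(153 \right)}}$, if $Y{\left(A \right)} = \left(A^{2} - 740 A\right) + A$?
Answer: $- \frac{948395}{89658} \approx -10.578$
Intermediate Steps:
$Y{\left(A \right)} = A^{2} - 739 A$
$\frac{948395}{Y{\left(153 \right)}} = \frac{948395}{153 \left(-739 + 153\right)} = \frac{948395}{153 \left(-586\right)} = \frac{948395}{-89658} = 948395 \left(- \frac{1}{89658}\right) = - \frac{948395}{89658}$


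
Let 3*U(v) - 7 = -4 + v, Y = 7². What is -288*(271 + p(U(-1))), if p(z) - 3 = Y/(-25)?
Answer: -1958688/25 ≈ -78348.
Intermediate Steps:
Y = 49
U(v) = 1 + v/3 (U(v) = 7/3 + (-4 + v)/3 = 7/3 + (-4/3 + v/3) = 1 + v/3)
p(z) = 26/25 (p(z) = 3 + 49/(-25) = 3 + 49*(-1/25) = 3 - 49/25 = 26/25)
-288*(271 + p(U(-1))) = -288*(271 + 26/25) = -288*6801/25 = -1958688/25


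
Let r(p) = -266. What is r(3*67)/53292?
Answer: -133/26646 ≈ -0.0049914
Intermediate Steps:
r(3*67)/53292 = -266/53292 = -266*1/53292 = -133/26646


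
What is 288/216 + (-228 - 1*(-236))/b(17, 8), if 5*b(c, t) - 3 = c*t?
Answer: 676/417 ≈ 1.6211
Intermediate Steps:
b(c, t) = ⅗ + c*t/5 (b(c, t) = ⅗ + (c*t)/5 = ⅗ + c*t/5)
288/216 + (-228 - 1*(-236))/b(17, 8) = 288/216 + (-228 - 1*(-236))/(⅗ + (⅕)*17*8) = 288*(1/216) + (-228 + 236)/(⅗ + 136/5) = 4/3 + 8/(139/5) = 4/3 + 8*(5/139) = 4/3 + 40/139 = 676/417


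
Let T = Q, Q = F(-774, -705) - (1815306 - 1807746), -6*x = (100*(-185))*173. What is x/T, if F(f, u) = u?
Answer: -320050/4959 ≈ -64.539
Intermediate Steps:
x = 1600250/3 (x = -100*(-185)*173/6 = -(-9250)*173/3 = -1/6*(-3200500) = 1600250/3 ≈ 5.3342e+5)
Q = -8265 (Q = -705 - (1815306 - 1807746) = -705 - 1*7560 = -705 - 7560 = -8265)
T = -8265
x/T = (1600250/3)/(-8265) = (1600250/3)*(-1/8265) = -320050/4959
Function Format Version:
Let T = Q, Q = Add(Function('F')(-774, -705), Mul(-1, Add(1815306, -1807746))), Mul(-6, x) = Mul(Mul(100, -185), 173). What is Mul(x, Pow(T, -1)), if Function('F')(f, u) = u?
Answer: Rational(-320050, 4959) ≈ -64.539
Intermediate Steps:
x = Rational(1600250, 3) (x = Mul(Rational(-1, 6), Mul(Mul(100, -185), 173)) = Mul(Rational(-1, 6), Mul(-18500, 173)) = Mul(Rational(-1, 6), -3200500) = Rational(1600250, 3) ≈ 5.3342e+5)
Q = -8265 (Q = Add(-705, Mul(-1, Add(1815306, -1807746))) = Add(-705, Mul(-1, 7560)) = Add(-705, -7560) = -8265)
T = -8265
Mul(x, Pow(T, -1)) = Mul(Rational(1600250, 3), Pow(-8265, -1)) = Mul(Rational(1600250, 3), Rational(-1, 8265)) = Rational(-320050, 4959)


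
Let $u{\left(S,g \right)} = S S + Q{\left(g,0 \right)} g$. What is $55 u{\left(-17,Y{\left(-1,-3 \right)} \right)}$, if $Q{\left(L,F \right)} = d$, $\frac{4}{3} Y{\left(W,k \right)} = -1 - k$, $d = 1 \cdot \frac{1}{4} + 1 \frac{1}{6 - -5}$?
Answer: $\frac{127385}{8} \approx 15923.0$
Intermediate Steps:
$d = \frac{15}{44}$ ($d = 1 \cdot \frac{1}{4} + 1 \frac{1}{6 + 5} = \frac{1}{4} + 1 \cdot \frac{1}{11} = \frac{1}{4} + \frac{1}{11} = \frac{15}{44} \approx 0.34091$)
$Y{\left(W,k \right)} = - \frac{3}{4} - \frac{3 k}{4}$ ($Y{\left(W,k \right)} = \frac{3 \left(-1 - k\right)}{4} = - \frac{3}{4} - \frac{3 k}{4}$)
$Q{\left(L,F \right)} = \frac{15}{44}$
$u{\left(S,g \right)} = S^{2} + \frac{15 g}{44}$ ($u{\left(S,g \right)} = S S + \frac{15 g}{44} = S^{2} + \frac{15 g}{44}$)
$55 u{\left(-17,Y{\left(-1,-3 \right)} \right)} = 55 \left(\left(-17\right)^{2} + \frac{15 \left(- \frac{3}{4} - - \frac{9}{4}\right)}{44}\right) = 55 \left(289 + \frac{15 \left(- \frac{3}{4} + \frac{9}{4}\right)}{44}\right) = 55 \left(289 + \frac{15}{44} \cdot \frac{3}{2}\right) = 55 \left(289 + \frac{45}{88}\right) = 55 \cdot \frac{25477}{88} = \frac{127385}{8}$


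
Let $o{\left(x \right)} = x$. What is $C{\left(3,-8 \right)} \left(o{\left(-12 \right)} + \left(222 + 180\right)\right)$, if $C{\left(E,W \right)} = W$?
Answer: $-3120$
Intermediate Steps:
$C{\left(3,-8 \right)} \left(o{\left(-12 \right)} + \left(222 + 180\right)\right) = - 8 \left(-12 + \left(222 + 180\right)\right) = - 8 \left(-12 + 402\right) = \left(-8\right) 390 = -3120$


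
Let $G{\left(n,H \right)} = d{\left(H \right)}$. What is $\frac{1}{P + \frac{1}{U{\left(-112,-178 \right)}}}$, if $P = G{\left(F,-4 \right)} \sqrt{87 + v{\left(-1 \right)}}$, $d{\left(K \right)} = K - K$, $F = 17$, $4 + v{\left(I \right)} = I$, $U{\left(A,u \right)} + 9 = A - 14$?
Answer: $-135$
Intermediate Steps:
$U{\left(A,u \right)} = -23 + A$ ($U{\left(A,u \right)} = -9 + \left(A - 14\right) = -9 + \left(-14 + A\right) = -23 + A$)
$v{\left(I \right)} = -4 + I$
$d{\left(K \right)} = 0$
$G{\left(n,H \right)} = 0$
$P = 0$ ($P = 0 \sqrt{87 - 5} = 0 \sqrt{82} = 0$)
$\frac{1}{P + \frac{1}{U{\left(-112,-178 \right)}}} = \frac{1}{0 + \frac{1}{-23 - 112}} = \frac{1}{0 + \frac{1}{-135}} = \frac{1}{0 - \frac{1}{135}} = \frac{1}{- \frac{1}{135}} = -135$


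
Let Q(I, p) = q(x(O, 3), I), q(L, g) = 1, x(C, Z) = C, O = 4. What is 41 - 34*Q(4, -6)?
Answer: 7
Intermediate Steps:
Q(I, p) = 1
41 - 34*Q(4, -6) = 41 - 34*1 = 41 - 34 = 7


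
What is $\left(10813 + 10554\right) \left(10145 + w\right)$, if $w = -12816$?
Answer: $-57071257$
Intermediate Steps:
$\left(10813 + 10554\right) \left(10145 + w\right) = \left(10813 + 10554\right) \left(10145 - 12816\right) = 21367 \left(-2671\right) = -57071257$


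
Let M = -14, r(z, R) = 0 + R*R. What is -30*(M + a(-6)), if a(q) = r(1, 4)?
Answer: -60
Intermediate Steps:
r(z, R) = R² (r(z, R) = 0 + R² = R²)
a(q) = 16 (a(q) = 4² = 16)
-30*(M + a(-6)) = -30*(-14 + 16) = -30*2 = -60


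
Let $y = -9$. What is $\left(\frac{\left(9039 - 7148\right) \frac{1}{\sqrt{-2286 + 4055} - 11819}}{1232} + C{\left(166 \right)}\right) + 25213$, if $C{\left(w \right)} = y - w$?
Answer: $\frac{138996739273153}{5551431424} - \frac{61 \sqrt{1769}}{5551431424} \approx 25038.0$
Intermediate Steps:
$C{\left(w \right)} = -9 - w$
$\left(\frac{\left(9039 - 7148\right) \frac{1}{\sqrt{-2286 + 4055} - 11819}}{1232} + C{\left(166 \right)}\right) + 25213 = \left(\frac{\left(9039 - 7148\right) \frac{1}{\sqrt{-2286 + 4055} - 11819}}{1232} - 175\right) + 25213 = \left(\frac{1891}{\sqrt{1769} - 11819} \cdot \frac{1}{1232} - 175\right) + 25213 = \left(\frac{1891}{-11819 + \sqrt{1769}} \cdot \frac{1}{1232} - 175\right) + 25213 = \left(\frac{1891}{1232 \left(-11819 + \sqrt{1769}\right)} - 175\right) + 25213 = \left(-175 + \frac{1891}{1232 \left(-11819 + \sqrt{1769}\right)}\right) + 25213 = 25038 + \frac{1891}{1232 \left(-11819 + \sqrt{1769}\right)}$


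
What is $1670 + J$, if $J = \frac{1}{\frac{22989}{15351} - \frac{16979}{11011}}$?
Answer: $\frac{589393459}{357750} \approx 1647.5$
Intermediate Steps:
$J = - \frac{8049041}{357750}$ ($J = \frac{1}{22989 \cdot \frac{1}{15351} - \frac{16979}{11011}} = \frac{1}{\frac{7663}{5117} - \frac{16979}{11011}} = \frac{1}{- \frac{357750}{8049041}} = - \frac{8049041}{357750} \approx -22.499$)
$1670 + J = 1670 - \frac{8049041}{357750} = \frac{589393459}{357750}$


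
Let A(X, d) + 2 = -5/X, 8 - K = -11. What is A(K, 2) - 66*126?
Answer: -158047/19 ≈ -8318.3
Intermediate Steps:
K = 19 (K = 8 - 1*(-11) = 8 + 11 = 19)
A(X, d) = -2 - 5/X
A(K, 2) - 66*126 = (-2 - 5/19) - 66*126 = (-2 - 5*1/19) - 8316 = (-2 - 5/19) - 8316 = -43/19 - 8316 = -158047/19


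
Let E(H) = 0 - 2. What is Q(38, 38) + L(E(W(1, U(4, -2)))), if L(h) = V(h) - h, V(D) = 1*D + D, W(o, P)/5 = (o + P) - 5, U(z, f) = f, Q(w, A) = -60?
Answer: -62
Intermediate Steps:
W(o, P) = -25 + 5*P + 5*o (W(o, P) = 5*((o + P) - 5) = 5*((P + o) - 5) = 5*(-5 + P + o) = -25 + 5*P + 5*o)
E(H) = -2
V(D) = 2*D (V(D) = D + D = 2*D)
L(h) = h (L(h) = 2*h - h = h)
Q(38, 38) + L(E(W(1, U(4, -2)))) = -60 - 2 = -62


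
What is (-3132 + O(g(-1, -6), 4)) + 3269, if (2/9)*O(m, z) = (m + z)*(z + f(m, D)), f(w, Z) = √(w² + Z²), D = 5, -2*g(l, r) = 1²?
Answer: 200 + 63*√101/8 ≈ 279.14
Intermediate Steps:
g(l, r) = -½ (g(l, r) = -½*1² = -½*1 = -½)
f(w, Z) = √(Z² + w²)
O(m, z) = 9*(m + z)*(z + √(25 + m²))/2 (O(m, z) = 9*((m + z)*(z + √(5² + m²)))/2 = 9*((m + z)*(z + √(25 + m²)))/2 = 9*(m + z)*(z + √(25 + m²))/2)
(-3132 + O(g(-1, -6), 4)) + 3269 = (-3132 + ((9/2)*4² + (9/2)*(-½)*4 + (9/2)*(-½)*√(25 + (-½)²) + (9/2)*4*√(25 + (-½)²))) + 3269 = (-3132 + ((9/2)*16 - 9 + (9/2)*(-½)*√(25 + ¼) + (9/2)*4*√(25 + ¼))) + 3269 = (-3132 + (72 - 9 + (9/2)*(-½)*√(101/4) + (9/2)*4*√(101/4))) + 3269 = (-3132 + (72 - 9 + (9/2)*(-½)*(√101/2) + (9/2)*4*(√101/2))) + 3269 = (-3132 + (72 - 9 - 9*√101/8 + 9*√101)) + 3269 = (-3132 + (63 + 63*√101/8)) + 3269 = (-3069 + 63*√101/8) + 3269 = 200 + 63*√101/8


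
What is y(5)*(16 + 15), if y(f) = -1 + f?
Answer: 124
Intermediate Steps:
y(5)*(16 + 15) = (-1 + 5)*(16 + 15) = 4*31 = 124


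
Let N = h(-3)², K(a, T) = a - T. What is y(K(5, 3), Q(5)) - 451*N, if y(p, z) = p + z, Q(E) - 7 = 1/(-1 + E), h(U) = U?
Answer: -16199/4 ≈ -4049.8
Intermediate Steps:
Q(E) = 7 + 1/(-1 + E)
N = 9 (N = (-3)² = 9)
y(K(5, 3), Q(5)) - 451*N = ((5 - 1*3) + (-6 + 7*5)/(-1 + 5)) - 451*9 = ((5 - 3) + (-6 + 35)/4) - 4059 = (2 + (¼)*29) - 4059 = (2 + 29/4) - 4059 = 37/4 - 4059 = -16199/4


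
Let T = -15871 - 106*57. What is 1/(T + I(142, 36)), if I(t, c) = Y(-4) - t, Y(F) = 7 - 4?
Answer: -1/22052 ≈ -4.5347e-5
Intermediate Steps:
Y(F) = 3
I(t, c) = 3 - t
T = -21913 (T = -15871 - 1*6042 = -15871 - 6042 = -21913)
1/(T + I(142, 36)) = 1/(-21913 + (3 - 1*142)) = 1/(-21913 + (3 - 142)) = 1/(-21913 - 139) = 1/(-22052) = -1/22052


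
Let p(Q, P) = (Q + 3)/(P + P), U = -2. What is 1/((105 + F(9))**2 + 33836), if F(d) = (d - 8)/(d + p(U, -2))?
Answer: 1225/54984141 ≈ 2.2279e-5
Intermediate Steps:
p(Q, P) = (3 + Q)/(2*P) (p(Q, P) = (3 + Q)/((2*P)) = (3 + Q)*(1/(2*P)) = (3 + Q)/(2*P))
F(d) = (-8 + d)/(-1/4 + d) (F(d) = (d - 8)/(d + (1/2)*(3 - 2)/(-2)) = (-8 + d)/(d + (1/2)*(-1/2)*1) = (-8 + d)/(d - 1/4) = (-8 + d)/(-1/4 + d))
1/((105 + F(9))**2 + 33836) = 1/((105 + 4*(-8 + 9)/(-1 + 4*9))**2 + 33836) = 1/((105 + 4*1/(-1 + 36))**2 + 33836) = 1/((105 + 4*1/35)**2 + 33836) = 1/((105 + 4*(1/35)*1)**2 + 33836) = 1/((105 + 4/35)**2 + 33836) = 1/((3679/35)**2 + 33836) = 1/(13535041/1225 + 33836) = 1/(54984141/1225) = 1225/54984141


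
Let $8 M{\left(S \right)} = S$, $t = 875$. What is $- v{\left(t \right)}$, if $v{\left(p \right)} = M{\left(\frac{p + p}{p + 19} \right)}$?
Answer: $- \frac{875}{3576} \approx -0.24469$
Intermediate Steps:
$M{\left(S \right)} = \frac{S}{8}$
$v{\left(p \right)} = \frac{p}{4 \left(19 + p\right)}$ ($v{\left(p \right)} = \frac{\left(p + p\right) \frac{1}{p + 19}}{8} = \frac{2 p \frac{1}{19 + p}}{8} = \frac{p}{4 \left(19 + p\right)}$)
$- v{\left(t \right)} = - \frac{875}{4 \left(19 + 875\right)} = - \frac{875}{4 \cdot 894} = \left(-1\right) \frac{875}{3576} = - \frac{875}{3576}$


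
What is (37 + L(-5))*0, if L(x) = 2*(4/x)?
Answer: 0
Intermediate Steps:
L(x) = 8/x
(37 + L(-5))*0 = (37 + 8/(-5))*0 = (37 + 8*(-⅕))*0 = (37 - 8/5)*0 = (177/5)*0 = 0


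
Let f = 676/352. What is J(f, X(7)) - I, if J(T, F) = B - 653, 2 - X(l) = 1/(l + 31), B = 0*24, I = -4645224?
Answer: 4644571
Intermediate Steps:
f = 169/88 (f = 676*(1/352) = 169/88 ≈ 1.9205)
B = 0
X(l) = 2 - 1/(31 + l) (X(l) = 2 - 1/(l + 31) = 2 - 1/(31 + l))
J(T, F) = -653 (J(T, F) = 0 - 653 = -653)
J(f, X(7)) - I = -653 - 1*(-4645224) = -653 + 4645224 = 4644571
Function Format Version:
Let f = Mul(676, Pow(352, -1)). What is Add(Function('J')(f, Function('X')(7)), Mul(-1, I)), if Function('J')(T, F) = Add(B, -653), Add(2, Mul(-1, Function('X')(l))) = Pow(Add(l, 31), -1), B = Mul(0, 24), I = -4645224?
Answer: 4644571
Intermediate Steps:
f = Rational(169, 88) (f = Mul(676, Rational(1, 352)) = Rational(169, 88) ≈ 1.9205)
B = 0
Function('X')(l) = Add(2, Mul(-1, Pow(Add(31, l), -1))) (Function('X')(l) = Add(2, Mul(-1, Pow(Add(l, 31), -1))) = Add(2, Mul(-1, Pow(Add(31, l), -1))))
Function('J')(T, F) = -653 (Function('J')(T, F) = Add(0, -653) = -653)
Add(Function('J')(f, Function('X')(7)), Mul(-1, I)) = Add(-653, Mul(-1, -4645224)) = Add(-653, 4645224) = 4644571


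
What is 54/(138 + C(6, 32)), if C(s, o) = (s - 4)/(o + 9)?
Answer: 1107/2830 ≈ 0.39117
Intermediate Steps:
C(s, o) = (-4 + s)/(9 + o)
54/(138 + C(6, 32)) = 54/(138 + (-4 + 6)/(9 + 32)) = 54/(138 + 2/41) = 54/(5660/41) = 54*(41/5660) = 1107/2830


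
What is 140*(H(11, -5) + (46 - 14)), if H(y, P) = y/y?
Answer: 4620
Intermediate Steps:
H(y, P) = 1
140*(H(11, -5) + (46 - 14)) = 140*(1 + (46 - 14)) = 140*(1 + 32) = 140*33 = 4620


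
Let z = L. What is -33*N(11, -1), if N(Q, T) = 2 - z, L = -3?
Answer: -165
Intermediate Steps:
z = -3
N(Q, T) = 5 (N(Q, T) = 2 - 1*(-3) = 2 + 3 = 5)
-33*N(11, -1) = -33*5 = -165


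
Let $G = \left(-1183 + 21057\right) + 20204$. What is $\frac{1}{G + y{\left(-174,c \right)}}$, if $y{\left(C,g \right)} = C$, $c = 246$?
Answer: $\frac{1}{39904} \approx 2.506 \cdot 10^{-5}$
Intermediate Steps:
$G = 40078$ ($G = 19874 + 20204 = 40078$)
$\frac{1}{G + y{\left(-174,c \right)}} = \frac{1}{40078 - 174} = \frac{1}{39904}$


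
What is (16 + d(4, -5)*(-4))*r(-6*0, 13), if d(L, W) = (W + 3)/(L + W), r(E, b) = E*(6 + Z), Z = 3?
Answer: 0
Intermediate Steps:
r(E, b) = 9*E (r(E, b) = E*(6 + 3) = E*9 = 9*E)
d(L, W) = (3 + W)/(L + W)
(16 + d(4, -5)*(-4))*r(-6*0, 13) = (16 + ((3 - 5)/(4 - 5))*(-4))*(9*(-6*0)) = (16 + (-2/(-1))*(-4))*(9*0) = (16 - 1*(-2)*(-4))*0 = (16 + 2*(-4))*0 = (16 - 8)*0 = 8*0 = 0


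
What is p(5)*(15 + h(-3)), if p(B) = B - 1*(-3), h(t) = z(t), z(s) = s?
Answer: 96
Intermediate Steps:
h(t) = t
p(B) = 3 + B (p(B) = B + 3 = 3 + B)
p(5)*(15 + h(-3)) = (3 + 5)*(15 - 3) = 8*12 = 96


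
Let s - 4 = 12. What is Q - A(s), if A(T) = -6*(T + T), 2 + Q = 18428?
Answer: 18618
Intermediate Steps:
Q = 18426 (Q = -2 + 18428 = 18426)
s = 16 (s = 4 + 12 = 16)
A(T) = -12*T
Q - A(s) = 18426 - (-12)*16 = 18426 - 1*(-192) = 18426 + 192 = 18618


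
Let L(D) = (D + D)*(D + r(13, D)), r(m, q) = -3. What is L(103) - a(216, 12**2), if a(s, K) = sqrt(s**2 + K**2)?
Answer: 20600 - 72*sqrt(13) ≈ 20340.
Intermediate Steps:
a(s, K) = sqrt(K**2 + s**2)
L(D) = 2*D*(-3 + D) (L(D) = (D + D)*(D - 3) = (2*D)*(-3 + D) = 2*D*(-3 + D))
L(103) - a(216, 12**2) = 2*103*(-3 + 103) - sqrt((12**2)**2 + 216**2) = 2*103*100 - sqrt(144**2 + 46656) = 20600 - sqrt(20736 + 46656) = 20600 - sqrt(67392) = 20600 - 72*sqrt(13)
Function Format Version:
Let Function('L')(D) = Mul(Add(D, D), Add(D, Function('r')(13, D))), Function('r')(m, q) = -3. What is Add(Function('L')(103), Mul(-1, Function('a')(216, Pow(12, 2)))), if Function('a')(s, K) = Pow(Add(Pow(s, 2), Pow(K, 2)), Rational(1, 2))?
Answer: Add(20600, Mul(-72, Pow(13, Rational(1, 2)))) ≈ 20340.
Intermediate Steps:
Function('a')(s, K) = Pow(Add(Pow(K, 2), Pow(s, 2)), Rational(1, 2))
Function('L')(D) = Mul(2, D, Add(-3, D)) (Function('L')(D) = Mul(Add(D, D), Add(D, -3)) = Mul(Mul(2, D), Add(-3, D)) = Mul(2, D, Add(-3, D)))
Add(Function('L')(103), Mul(-1, Function('a')(216, Pow(12, 2)))) = Add(Mul(2, 103, Add(-3, 103)), Mul(-1, Pow(Add(Pow(Pow(12, 2), 2), Pow(216, 2)), Rational(1, 2)))) = Add(Mul(2, 103, 100), Mul(-1, Pow(Add(Pow(144, 2), 46656), Rational(1, 2)))) = Add(20600, Mul(-1, Pow(Add(20736, 46656), Rational(1, 2)))) = Add(20600, Mul(-1, Pow(67392, Rational(1, 2)))) = Add(20600, Mul(-1, Mul(72, Pow(13, Rational(1, 2))))) = Add(20600, Mul(-72, Pow(13, Rational(1, 2))))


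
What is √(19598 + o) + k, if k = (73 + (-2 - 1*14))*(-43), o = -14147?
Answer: -2451 + √5451 ≈ -2377.2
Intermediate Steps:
k = -2451 (k = (73 + (-2 - 14))*(-43) = (73 - 16)*(-43) = 57*(-43) = -2451)
√(19598 + o) + k = √(19598 - 14147) - 2451 = √5451 - 2451 = -2451 + √5451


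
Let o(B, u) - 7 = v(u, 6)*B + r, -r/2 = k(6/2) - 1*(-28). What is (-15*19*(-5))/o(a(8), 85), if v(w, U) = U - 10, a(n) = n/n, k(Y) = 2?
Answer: -25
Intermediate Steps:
a(n) = 1
v(w, U) = -10 + U
r = -60 (r = -2*(2 - 1*(-28)) = -2*(2 + 28) = -2*30 = -60)
o(B, u) = -53 - 4*B (o(B, u) = 7 + ((-10 + 6)*B - 60) = 7 + (-4*B - 60) = 7 + (-60 - 4*B) = -53 - 4*B)
(-15*19*(-5))/o(a(8), 85) = (-15*19*(-5))/(-53 - 4*1) = (-285*(-5))/(-53 - 4) = 1425/(-57) = 1425*(-1/57) = -25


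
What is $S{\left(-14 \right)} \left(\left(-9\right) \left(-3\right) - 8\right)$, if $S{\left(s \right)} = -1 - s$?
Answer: $247$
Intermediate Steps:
$S{\left(-14 \right)} \left(\left(-9\right) \left(-3\right) - 8\right) = \left(-1 - -14\right) \left(\left(-9\right) \left(-3\right) - 8\right) = \left(-1 + 14\right) \left(27 - 8\right) = 13 \cdot 19 = 247$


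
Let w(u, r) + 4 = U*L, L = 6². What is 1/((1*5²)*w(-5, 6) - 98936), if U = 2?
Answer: -1/97236 ≈ -1.0284e-5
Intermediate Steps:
L = 36
w(u, r) = 68 (w(u, r) = -4 + 2*36 = -4 + 72 = 68)
1/((1*5²)*w(-5, 6) - 98936) = 1/((1*5²)*68 - 98936) = 1/((1*25)*68 - 98936) = 1/(25*68 - 98936) = 1/(1700 - 98936) = 1/(-97236) = -1/97236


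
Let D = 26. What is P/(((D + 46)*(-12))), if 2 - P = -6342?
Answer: -793/108 ≈ -7.3426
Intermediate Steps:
P = 6344 (P = 2 - 1*(-6342) = 2 + 6342 = 6344)
P/(((D + 46)*(-12))) = 6344/(((26 + 46)*(-12))) = 6344/((72*(-12))) = 6344/(-864) = 6344*(-1/864) = -793/108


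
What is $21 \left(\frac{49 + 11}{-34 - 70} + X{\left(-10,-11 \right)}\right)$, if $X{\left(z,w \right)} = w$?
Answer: $- \frac{6321}{26} \approx -243.12$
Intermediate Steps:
$21 \left(\frac{49 + 11}{-34 - 70} + X{\left(-10,-11 \right)}\right) = 21 \left(\frac{49 + 11}{-34 - 70} - 11\right) = 21 \left(\frac{60}{-104} - 11\right) = 21 \left(60 \left(- \frac{1}{104}\right) - 11\right) = 21 \left(- \frac{15}{26} - 11\right) = 21 \left(- \frac{301}{26}\right) = - \frac{6321}{26}$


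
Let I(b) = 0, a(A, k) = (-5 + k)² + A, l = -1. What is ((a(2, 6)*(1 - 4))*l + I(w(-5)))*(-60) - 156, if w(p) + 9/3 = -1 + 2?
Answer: -696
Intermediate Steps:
w(p) = -2 (w(p) = -3 + (-1 + 2) = -3 + 1 = -2)
a(A, k) = A + (-5 + k)²
((a(2, 6)*(1 - 4))*l + I(w(-5)))*(-60) - 156 = (((2 + (-5 + 6)²)*(1 - 4))*(-1) + 0)*(-60) - 156 = (((2 + 1²)*(-3))*(-1) + 0)*(-60) - 156 = (((2 + 1)*(-3))*(-1) + 0)*(-60) - 156 = ((3*(-3))*(-1) + 0)*(-60) - 156 = (-9*(-1) + 0)*(-60) - 156 = (9 + 0)*(-60) - 156 = 9*(-60) - 156 = -540 - 156 = -696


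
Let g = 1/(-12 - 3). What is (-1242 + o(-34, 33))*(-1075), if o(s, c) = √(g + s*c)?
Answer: 1335150 - 215*I*√252465/3 ≈ 1.3352e+6 - 36010.0*I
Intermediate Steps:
g = -1/15 (g = 1/(-15) = -1/15 ≈ -0.066667)
o(s, c) = √(-1/15 + c*s) (o(s, c) = √(-1/15 + s*c) = √(-1/15 + c*s))
(-1242 + o(-34, 33))*(-1075) = (-1242 + √(-15 + 225*33*(-34))/15)*(-1075) = (-1242 + √(-15 - 252450)/15)*(-1075) = (-1242 + √(-252465)/15)*(-1075) = (-1242 + (I*√252465)/15)*(-1075) = (-1242 + I*√252465/15)*(-1075) = 1335150 - 215*I*√252465/3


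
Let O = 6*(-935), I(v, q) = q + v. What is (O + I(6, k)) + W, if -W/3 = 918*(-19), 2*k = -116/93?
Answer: 4345088/93 ≈ 46721.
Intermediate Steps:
k = -58/93 (k = (-116/93)/2 = (-116*1/93)/2 = (½)*(-116/93) = -58/93 ≈ -0.62366)
W = 52326 (W = -2754*(-19) = -3*(-17442) = 52326)
O = -5610
(O + I(6, k)) + W = (-5610 + (-58/93 + 6)) + 52326 = (-5610 + 500/93) + 52326 = -521230/93 + 52326 = 4345088/93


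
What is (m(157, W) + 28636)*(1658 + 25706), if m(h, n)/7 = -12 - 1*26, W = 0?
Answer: 776316680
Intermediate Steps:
m(h, n) = -266 (m(h, n) = 7*(-12 - 1*26) = 7*(-12 - 26) = 7*(-38) = -266)
(m(157, W) + 28636)*(1658 + 25706) = (-266 + 28636)*(1658 + 25706) = 28370*27364 = 776316680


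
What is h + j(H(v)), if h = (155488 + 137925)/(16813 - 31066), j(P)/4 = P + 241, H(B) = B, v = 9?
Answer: 13959587/14253 ≈ 979.41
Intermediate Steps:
j(P) = 964 + 4*P (j(P) = 4*(P + 241) = 4*(241 + P) = 964 + 4*P)
h = -293413/14253 (h = 293413/(-14253) = 293413*(-1/14253) = -293413/14253 ≈ -20.586)
h + j(H(v)) = -293413/14253 + (964 + 4*9) = -293413/14253 + (964 + 36) = -293413/14253 + 1000 = 13959587/14253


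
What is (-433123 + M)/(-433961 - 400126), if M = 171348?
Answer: 261775/834087 ≈ 0.31385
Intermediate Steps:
(-433123 + M)/(-433961 - 400126) = (-433123 + 171348)/(-433961 - 400126) = -261775/(-834087) = -261775*(-1/834087) = 261775/834087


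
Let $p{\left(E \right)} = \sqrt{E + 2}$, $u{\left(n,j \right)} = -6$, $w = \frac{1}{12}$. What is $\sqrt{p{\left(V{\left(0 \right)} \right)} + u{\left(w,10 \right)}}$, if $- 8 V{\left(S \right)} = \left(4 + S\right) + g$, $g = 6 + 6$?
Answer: $i \sqrt{6} \approx 2.4495 i$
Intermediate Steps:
$g = 12$
$w = \frac{1}{12} \approx 0.083333$
$V{\left(S \right)} = -2 - \frac{S}{8}$ ($V{\left(S \right)} = - \frac{\left(4 + S\right) + 12}{8} = - \frac{16 + S}{8} = -2 - \frac{S}{8}$)
$p{\left(E \right)} = \sqrt{2 + E}$
$\sqrt{p{\left(V{\left(0 \right)} \right)} + u{\left(w,10 \right)}} = \sqrt{\sqrt{2 - 2} - 6} = \sqrt{\sqrt{0} - 6} = \sqrt{0 - 6} = \sqrt{-6} = i \sqrt{6}$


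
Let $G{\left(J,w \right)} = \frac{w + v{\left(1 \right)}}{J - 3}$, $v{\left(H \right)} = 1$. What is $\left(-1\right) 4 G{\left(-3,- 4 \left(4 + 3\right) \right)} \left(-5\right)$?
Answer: $90$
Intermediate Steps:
$G{\left(J,w \right)} = \frac{1 + w}{-3 + J}$ ($G{\left(J,w \right)} = \frac{w + 1}{J - 3} = \frac{1 + w}{-3 + J}$)
$\left(-1\right) 4 G{\left(-3,- 4 \left(4 + 3\right) \right)} \left(-5\right) = \left(-1\right) 4 \frac{1 - 4 \left(4 + 3\right)}{-3 - 3} \left(-5\right) = - 4 \frac{1 - 28}{-6} \left(-5\right) = - 4 \left(- \frac{1 - 28}{6}\right) \left(-5\right) = - 4 \left(\left(- \frac{1}{6}\right) \left(-27\right)\right) \left(-5\right) = \left(-4\right) \frac{9}{2} \left(-5\right) = \left(-18\right) \left(-5\right) = 90$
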